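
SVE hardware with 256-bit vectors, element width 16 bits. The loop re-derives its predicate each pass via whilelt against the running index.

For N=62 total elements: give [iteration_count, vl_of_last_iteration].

[iterations, last_vl] = [4, 14]

lane count: 256 div 16 = 16
62 elements at 16/iter → 4 passes, remainder 14 on the last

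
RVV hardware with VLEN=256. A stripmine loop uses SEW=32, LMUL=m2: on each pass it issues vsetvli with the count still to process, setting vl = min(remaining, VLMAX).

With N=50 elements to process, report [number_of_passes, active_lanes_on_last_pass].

VLMAX = (256 × 2) / 32 = 16 lanes
N=50: ⌈50/16⌉ = 4 iters; last vl = 50 − 3×16 = 2

[iterations, last_vl] = [4, 2]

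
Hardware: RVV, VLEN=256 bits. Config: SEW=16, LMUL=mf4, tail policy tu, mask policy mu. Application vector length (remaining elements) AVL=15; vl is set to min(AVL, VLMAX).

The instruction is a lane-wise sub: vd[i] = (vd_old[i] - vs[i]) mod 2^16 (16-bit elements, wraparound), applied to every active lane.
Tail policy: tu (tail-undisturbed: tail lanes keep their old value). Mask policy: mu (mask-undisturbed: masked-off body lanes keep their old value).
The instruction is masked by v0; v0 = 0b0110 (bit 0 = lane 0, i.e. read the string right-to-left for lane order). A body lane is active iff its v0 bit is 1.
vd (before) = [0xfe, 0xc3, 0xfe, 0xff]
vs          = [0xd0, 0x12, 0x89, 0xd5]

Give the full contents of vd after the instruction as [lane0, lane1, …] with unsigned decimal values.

lanes per group: 256·1/4/16 = 4
vl = min(AVL, VLMAX) = min(15, 4) = 4
lane  0: mask-off/keep ⇒ 0xfe
lane  1: sub(0xc3,0x12) ⇒ 0xb1
lane  2: sub(0xfe,0x89) ⇒ 0x75
lane  3: mask-off/keep ⇒ 0xff

vd = [254, 177, 117, 255]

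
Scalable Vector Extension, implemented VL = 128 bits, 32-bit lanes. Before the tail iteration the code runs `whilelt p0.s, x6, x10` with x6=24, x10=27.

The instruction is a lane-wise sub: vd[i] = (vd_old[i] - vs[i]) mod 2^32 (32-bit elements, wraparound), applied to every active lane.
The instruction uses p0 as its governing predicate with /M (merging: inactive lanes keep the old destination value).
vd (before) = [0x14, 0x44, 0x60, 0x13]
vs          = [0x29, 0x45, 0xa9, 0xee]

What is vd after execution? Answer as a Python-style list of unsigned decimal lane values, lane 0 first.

vd = [4294967275, 4294967295, 4294967223, 19]

register lanes = 128/32 = 4
whilelt: lane j active iff 24+j < 27 → j < 3 → 3 active
  i=0: sub(0x14,0x29) → 4294967275
  i=1: sub(0x44,0x45) → 4294967295
  i=2: sub(0x60,0xa9) → 4294967223
  i=3: tail/keep → 19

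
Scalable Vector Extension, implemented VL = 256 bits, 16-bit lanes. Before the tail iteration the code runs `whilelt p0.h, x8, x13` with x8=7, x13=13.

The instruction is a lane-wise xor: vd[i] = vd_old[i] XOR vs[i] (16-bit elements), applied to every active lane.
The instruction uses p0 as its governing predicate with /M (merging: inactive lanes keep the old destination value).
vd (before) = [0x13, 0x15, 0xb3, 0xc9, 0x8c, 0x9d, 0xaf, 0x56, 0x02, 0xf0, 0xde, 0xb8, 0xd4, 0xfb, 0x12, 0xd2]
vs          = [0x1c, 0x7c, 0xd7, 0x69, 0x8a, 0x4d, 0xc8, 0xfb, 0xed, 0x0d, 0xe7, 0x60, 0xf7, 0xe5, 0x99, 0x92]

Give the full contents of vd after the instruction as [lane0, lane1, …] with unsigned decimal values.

vd = [15, 105, 100, 160, 6, 208, 175, 86, 2, 240, 222, 184, 212, 251, 18, 210]

256-bit reg / 16-bit elem → 16 lanes
active while 7+j < 13, i.e. j ∈ [0,6) capped at 16 ⇒ 6
vd[0] xor(0x13,0x1c) -> 0x0f
vd[1] xor(0x15,0x7c) -> 0x69
vd[2] xor(0xb3,0xd7) -> 0x64
vd[3] xor(0xc9,0x69) -> 0xa0
vd[4] xor(0x8c,0x8a) -> 0x06
vd[5] xor(0x9d,0x4d) -> 0xd0
vd[6] tail/keep -> 0xaf
vd[7] tail/keep -> 0x56
vd[8] tail/keep -> 0x02
vd[9] tail/keep -> 0xf0
vd[10] tail/keep -> 0xde
vd[11] tail/keep -> 0xb8
vd[12] tail/keep -> 0xd4
vd[13] tail/keep -> 0xfb
vd[14] tail/keep -> 0x12
vd[15] tail/keep -> 0xd2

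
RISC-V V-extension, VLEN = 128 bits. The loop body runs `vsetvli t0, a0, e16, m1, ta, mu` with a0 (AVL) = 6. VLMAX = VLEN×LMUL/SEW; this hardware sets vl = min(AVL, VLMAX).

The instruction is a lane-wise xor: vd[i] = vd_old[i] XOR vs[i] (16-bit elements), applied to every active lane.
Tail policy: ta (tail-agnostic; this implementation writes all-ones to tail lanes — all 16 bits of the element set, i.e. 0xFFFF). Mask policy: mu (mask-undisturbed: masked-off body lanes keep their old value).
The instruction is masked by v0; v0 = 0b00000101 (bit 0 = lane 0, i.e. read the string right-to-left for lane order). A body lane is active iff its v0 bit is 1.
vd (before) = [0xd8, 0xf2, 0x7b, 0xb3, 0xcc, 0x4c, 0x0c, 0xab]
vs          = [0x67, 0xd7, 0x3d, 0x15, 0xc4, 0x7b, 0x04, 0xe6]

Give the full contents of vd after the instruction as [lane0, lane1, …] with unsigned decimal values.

vd = [191, 242, 70, 179, 204, 76, 65535, 65535]

lanes per group: 128·1/16 = 8
vl = min(AVL, VLMAX) = min(6, 8) = 6
lane  0: xor(0xd8,0x67) ⇒ 0xbf
lane  1: mask-off/keep ⇒ 0xf2
lane  2: xor(0x7b,0x3d) ⇒ 0x46
lane  3: mask-off/keep ⇒ 0xb3
lane  4: mask-off/keep ⇒ 0xcc
lane  5: mask-off/keep ⇒ 0x4c
lane  6: tail/ones ⇒ 0xffff
lane  7: tail/ones ⇒ 0xffff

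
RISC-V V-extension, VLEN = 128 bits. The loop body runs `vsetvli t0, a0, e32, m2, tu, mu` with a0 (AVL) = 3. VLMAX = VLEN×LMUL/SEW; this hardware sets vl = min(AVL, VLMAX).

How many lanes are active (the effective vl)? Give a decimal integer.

lanes per group: 128·2/32 = 8
vl = min(AVL, VLMAX) = min(3, 8) = 3

vl = 3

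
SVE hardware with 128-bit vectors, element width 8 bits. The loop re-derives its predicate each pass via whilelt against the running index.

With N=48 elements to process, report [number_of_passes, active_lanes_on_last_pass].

[iterations, last_vl] = [3, 16]

register lanes = 128/8 = 16
N=48: ⌈48/16⌉ = 3 iters; last vl = 48 − 2×16 = 16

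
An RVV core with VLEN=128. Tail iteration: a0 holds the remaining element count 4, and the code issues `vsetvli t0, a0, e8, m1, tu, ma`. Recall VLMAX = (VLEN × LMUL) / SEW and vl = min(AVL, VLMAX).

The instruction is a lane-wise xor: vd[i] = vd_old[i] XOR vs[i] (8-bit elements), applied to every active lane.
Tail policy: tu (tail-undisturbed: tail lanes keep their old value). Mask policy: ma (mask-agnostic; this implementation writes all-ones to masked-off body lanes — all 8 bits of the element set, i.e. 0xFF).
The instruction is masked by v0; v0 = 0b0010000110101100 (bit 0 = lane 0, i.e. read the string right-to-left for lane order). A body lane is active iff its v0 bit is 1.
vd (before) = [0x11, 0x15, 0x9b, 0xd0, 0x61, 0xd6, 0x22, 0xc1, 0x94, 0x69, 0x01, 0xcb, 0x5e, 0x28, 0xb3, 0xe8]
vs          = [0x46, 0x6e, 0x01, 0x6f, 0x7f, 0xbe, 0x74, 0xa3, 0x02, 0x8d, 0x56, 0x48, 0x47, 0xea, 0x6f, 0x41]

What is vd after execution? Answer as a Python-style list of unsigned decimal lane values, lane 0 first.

VLMAX = VLEN×LMUL/SEW = 128×1/8 = 16
AVL=4 ≤ VLMAX=16, so vl = 4
  i=0: mask-off/ones → 255
  i=1: mask-off/ones → 255
  i=2: xor(0x9b,0x01) → 154
  i=3: xor(0xd0,0x6f) → 191
  i=4: tail/keep → 97
  i=5: tail/keep → 214
  i=6: tail/keep → 34
  i=7: tail/keep → 193
  i=8: tail/keep → 148
  i=9: tail/keep → 105
  i=10: tail/keep → 1
  i=11: tail/keep → 203
  i=12: tail/keep → 94
  i=13: tail/keep → 40
  i=14: tail/keep → 179
  i=15: tail/keep → 232

vd = [255, 255, 154, 191, 97, 214, 34, 193, 148, 105, 1, 203, 94, 40, 179, 232]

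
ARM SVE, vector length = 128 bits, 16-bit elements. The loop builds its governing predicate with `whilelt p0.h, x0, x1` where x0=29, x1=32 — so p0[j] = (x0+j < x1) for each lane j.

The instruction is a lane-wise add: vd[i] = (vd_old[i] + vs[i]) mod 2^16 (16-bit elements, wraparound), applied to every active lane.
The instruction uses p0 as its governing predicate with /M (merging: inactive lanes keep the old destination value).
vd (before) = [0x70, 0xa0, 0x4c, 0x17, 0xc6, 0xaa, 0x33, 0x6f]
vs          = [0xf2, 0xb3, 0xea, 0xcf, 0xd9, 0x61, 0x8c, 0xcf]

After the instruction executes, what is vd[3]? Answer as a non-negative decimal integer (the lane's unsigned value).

lane count: 128 div 16 = 8
active while 29+j < 32, i.e. j ∈ [0,3) capped at 8 ⇒ 3
  i=0: add(0x70,0xf2) → 354
  i=1: add(0xa0,0xb3) → 339
  i=2: add(0x4c,0xea) → 310
  i=3: tail/keep → 23
  i=4: tail/keep → 198
  i=5: tail/keep → 170
  i=6: tail/keep → 51
  i=7: tail/keep → 111

vd[3] = 23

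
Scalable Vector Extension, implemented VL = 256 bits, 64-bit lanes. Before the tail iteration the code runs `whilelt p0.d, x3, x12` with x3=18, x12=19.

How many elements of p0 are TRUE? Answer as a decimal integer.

register lanes = 256/64 = 4
p0[j] = (18+j < 19); true for j=0..0 → 1 lanes set

vl = 1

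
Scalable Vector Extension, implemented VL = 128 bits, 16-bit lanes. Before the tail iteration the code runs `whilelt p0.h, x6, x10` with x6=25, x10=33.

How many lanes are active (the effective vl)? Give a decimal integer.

vl = 8

register lanes = 128/16 = 8
whilelt: lane j active iff 25+j < 33 → j < 8 → 8 active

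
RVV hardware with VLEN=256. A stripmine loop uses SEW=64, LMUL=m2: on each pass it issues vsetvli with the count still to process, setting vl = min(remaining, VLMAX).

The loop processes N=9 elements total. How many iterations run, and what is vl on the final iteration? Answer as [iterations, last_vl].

[iterations, last_vl] = [2, 1]

VLMAX = (256 × 2) / 64 = 8 lanes
N=9: ⌈9/8⌉ = 2 iters; last vl = 9 − 1×8 = 1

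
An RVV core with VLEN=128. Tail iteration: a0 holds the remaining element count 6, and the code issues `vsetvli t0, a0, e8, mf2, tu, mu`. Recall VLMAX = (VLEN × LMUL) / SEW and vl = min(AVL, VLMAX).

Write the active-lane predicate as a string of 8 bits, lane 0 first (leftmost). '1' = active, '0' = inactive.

predicate = 11111100

VLMAX = VLEN×LMUL/SEW = 128×1/2/8 = 8
AVL=6 ≤ VLMAX=8, so vl = 6
bits (lane 0 leftmost): 11111100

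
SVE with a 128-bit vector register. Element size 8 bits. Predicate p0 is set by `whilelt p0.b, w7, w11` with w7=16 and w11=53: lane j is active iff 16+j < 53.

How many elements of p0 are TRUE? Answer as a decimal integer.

vl = 16

128-bit reg / 8-bit elem → 16 lanes
whilelt: lane j active iff 16+j < 53 → j < 37 → 16 active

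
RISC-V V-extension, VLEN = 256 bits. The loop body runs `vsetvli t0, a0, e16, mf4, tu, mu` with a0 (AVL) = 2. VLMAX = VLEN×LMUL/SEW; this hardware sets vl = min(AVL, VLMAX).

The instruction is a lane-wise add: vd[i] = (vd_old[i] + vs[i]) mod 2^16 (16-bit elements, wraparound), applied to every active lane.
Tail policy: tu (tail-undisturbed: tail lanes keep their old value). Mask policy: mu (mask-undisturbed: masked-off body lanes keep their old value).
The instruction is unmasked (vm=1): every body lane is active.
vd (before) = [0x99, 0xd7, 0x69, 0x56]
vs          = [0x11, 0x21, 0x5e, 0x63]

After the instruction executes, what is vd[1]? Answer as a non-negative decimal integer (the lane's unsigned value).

VLMAX = VLEN×LMUL/SEW = 256×1/4/16 = 4
vl = min(AVL, VLMAX) = min(2, 4) = 2
vd[0] add(0x99,0x11) -> 0xaa
vd[1] add(0xd7,0x21) -> 0xf8
vd[2] tail/keep -> 0x69
vd[3] tail/keep -> 0x56

vd[1] = 248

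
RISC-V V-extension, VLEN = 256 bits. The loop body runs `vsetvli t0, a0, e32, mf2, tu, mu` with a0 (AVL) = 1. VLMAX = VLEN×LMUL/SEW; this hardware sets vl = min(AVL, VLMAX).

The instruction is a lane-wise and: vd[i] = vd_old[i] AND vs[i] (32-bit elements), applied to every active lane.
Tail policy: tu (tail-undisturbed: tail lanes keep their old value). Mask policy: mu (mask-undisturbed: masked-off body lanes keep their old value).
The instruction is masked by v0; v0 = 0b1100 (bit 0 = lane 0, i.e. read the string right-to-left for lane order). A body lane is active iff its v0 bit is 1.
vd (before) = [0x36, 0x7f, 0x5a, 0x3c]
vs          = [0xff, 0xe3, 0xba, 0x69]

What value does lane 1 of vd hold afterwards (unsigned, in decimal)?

vd[1] = 127

VLMAX = (256 × 1/2) / 32 = 4 lanes
vl ← min(1, 4) = 1
vd[0] mask-off/keep -> 0x36
vd[1] tail/keep -> 0x7f
vd[2] tail/keep -> 0x5a
vd[3] tail/keep -> 0x3c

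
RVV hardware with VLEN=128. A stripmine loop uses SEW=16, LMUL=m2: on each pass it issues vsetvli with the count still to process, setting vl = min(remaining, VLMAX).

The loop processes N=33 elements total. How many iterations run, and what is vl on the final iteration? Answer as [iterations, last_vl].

lanes per group: 128·2/16 = 16
iterations = ceil(33/16) = 3; final-pass vl = 1

[iterations, last_vl] = [3, 1]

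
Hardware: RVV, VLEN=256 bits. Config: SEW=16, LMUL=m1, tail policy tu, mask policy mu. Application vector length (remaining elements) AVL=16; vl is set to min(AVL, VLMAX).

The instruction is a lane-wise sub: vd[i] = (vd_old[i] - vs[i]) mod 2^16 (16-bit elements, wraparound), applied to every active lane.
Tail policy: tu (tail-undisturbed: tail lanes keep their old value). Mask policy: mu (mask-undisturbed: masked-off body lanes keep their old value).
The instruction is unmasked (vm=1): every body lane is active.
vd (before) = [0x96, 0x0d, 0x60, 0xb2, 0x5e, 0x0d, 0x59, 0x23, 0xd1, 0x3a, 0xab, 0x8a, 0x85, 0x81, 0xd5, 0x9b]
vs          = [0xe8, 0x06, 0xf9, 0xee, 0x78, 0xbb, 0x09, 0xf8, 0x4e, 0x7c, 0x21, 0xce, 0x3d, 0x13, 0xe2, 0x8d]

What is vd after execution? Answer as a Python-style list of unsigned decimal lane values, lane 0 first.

vd = [65454, 7, 65383, 65476, 65510, 65362, 80, 65323, 131, 65470, 138, 65468, 72, 110, 65523, 14]

lanes per group: 256·1/16 = 16
vl = min(AVL, VLMAX) = min(16, 16) = 16
vd[0] sub(0x96,0xe8) -> 0xffae
vd[1] sub(0x0d,0x06) -> 0x07
vd[2] sub(0x60,0xf9) -> 0xff67
vd[3] sub(0xb2,0xee) -> 0xffc4
vd[4] sub(0x5e,0x78) -> 0xffe6
vd[5] sub(0x0d,0xbb) -> 0xff52
vd[6] sub(0x59,0x09) -> 0x50
vd[7] sub(0x23,0xf8) -> 0xff2b
vd[8] sub(0xd1,0x4e) -> 0x83
vd[9] sub(0x3a,0x7c) -> 0xffbe
vd[10] sub(0xab,0x21) -> 0x8a
vd[11] sub(0x8a,0xce) -> 0xffbc
vd[12] sub(0x85,0x3d) -> 0x48
vd[13] sub(0x81,0x13) -> 0x6e
vd[14] sub(0xd5,0xe2) -> 0xfff3
vd[15] sub(0x9b,0x8d) -> 0x0e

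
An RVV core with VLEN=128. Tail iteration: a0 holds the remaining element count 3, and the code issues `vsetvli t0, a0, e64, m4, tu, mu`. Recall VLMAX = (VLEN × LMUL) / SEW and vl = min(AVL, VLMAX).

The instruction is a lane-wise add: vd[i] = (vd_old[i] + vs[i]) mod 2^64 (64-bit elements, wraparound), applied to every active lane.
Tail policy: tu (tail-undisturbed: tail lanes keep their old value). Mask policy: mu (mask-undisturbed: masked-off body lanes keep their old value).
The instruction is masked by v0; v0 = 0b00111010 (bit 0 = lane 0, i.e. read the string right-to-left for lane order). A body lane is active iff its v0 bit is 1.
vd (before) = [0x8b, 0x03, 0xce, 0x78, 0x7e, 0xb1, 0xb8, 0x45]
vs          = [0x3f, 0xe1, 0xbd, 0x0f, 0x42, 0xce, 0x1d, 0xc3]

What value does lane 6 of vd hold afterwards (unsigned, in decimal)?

VLMAX = VLEN×LMUL/SEW = 128×4/64 = 8
vl = min(AVL, VLMAX) = min(3, 8) = 3
  i=0: mask-off/keep → 139
  i=1: add(0x03,0xe1) → 228
  i=2: mask-off/keep → 206
  i=3: tail/keep → 120
  i=4: tail/keep → 126
  i=5: tail/keep → 177
  i=6: tail/keep → 184
  i=7: tail/keep → 69

vd[6] = 184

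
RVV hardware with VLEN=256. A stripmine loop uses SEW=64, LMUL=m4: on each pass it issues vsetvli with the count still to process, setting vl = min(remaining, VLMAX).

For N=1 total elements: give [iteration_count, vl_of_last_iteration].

[iterations, last_vl] = [1, 1]

VLMAX = VLEN×LMUL/SEW = 256×4/64 = 16
1 elements at 16/iter → 1 passes, remainder 1 on the last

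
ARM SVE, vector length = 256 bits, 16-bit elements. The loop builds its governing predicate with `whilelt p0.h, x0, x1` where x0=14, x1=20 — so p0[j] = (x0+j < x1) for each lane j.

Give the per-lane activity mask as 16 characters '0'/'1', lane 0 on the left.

predicate = 1111110000000000

lane count: 256 div 16 = 16
p0[j] = (14+j < 20); true for j=0..5 → 6 lanes set
bits (lane 0 leftmost): 1111110000000000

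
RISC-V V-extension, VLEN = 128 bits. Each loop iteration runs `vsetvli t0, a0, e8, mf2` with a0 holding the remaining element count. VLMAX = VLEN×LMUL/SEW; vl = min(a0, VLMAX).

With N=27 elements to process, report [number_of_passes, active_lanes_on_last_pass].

[iterations, last_vl] = [4, 3]

lanes per group: 128·1/2/8 = 8
iterations = ceil(27/8) = 4; final-pass vl = 3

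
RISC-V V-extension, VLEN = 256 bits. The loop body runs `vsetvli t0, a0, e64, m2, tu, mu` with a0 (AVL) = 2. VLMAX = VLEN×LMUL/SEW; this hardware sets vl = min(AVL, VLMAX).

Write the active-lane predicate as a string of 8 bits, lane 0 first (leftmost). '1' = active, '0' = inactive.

predicate = 11000000

VLMAX = (256 × 2) / 64 = 8 lanes
vl ← min(2, 8) = 2
bits (lane 0 leftmost): 11000000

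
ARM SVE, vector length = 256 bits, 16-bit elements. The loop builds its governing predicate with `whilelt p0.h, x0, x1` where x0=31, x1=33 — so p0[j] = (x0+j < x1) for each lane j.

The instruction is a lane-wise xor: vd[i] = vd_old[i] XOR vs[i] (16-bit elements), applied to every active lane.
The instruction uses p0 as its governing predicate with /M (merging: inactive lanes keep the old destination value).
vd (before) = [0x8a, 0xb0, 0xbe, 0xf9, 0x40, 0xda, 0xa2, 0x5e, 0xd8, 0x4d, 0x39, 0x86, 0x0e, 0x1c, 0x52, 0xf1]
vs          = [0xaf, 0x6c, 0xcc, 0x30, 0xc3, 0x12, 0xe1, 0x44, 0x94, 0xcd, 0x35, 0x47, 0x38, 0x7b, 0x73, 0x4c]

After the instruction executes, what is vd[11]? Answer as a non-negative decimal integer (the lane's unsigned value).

register lanes = 256/16 = 16
active while 31+j < 33, i.e. j ∈ [0,2) capped at 16 ⇒ 2
vd[0] xor(0x8a,0xaf) -> 0x25
vd[1] xor(0xb0,0x6c) -> 0xdc
vd[2] tail/keep -> 0xbe
vd[3] tail/keep -> 0xf9
vd[4] tail/keep -> 0x40
vd[5] tail/keep -> 0xda
vd[6] tail/keep -> 0xa2
vd[7] tail/keep -> 0x5e
vd[8] tail/keep -> 0xd8
vd[9] tail/keep -> 0x4d
vd[10] tail/keep -> 0x39
vd[11] tail/keep -> 0x86
vd[12] tail/keep -> 0x0e
vd[13] tail/keep -> 0x1c
vd[14] tail/keep -> 0x52
vd[15] tail/keep -> 0xf1

vd[11] = 134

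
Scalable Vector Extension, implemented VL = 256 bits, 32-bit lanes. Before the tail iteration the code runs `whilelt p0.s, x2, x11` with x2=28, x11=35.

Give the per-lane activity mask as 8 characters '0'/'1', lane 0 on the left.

predicate = 11111110

lane count: 256 div 32 = 8
whilelt: lane j active iff 28+j < 35 → j < 7 → 7 active
bits (lane 0 leftmost): 11111110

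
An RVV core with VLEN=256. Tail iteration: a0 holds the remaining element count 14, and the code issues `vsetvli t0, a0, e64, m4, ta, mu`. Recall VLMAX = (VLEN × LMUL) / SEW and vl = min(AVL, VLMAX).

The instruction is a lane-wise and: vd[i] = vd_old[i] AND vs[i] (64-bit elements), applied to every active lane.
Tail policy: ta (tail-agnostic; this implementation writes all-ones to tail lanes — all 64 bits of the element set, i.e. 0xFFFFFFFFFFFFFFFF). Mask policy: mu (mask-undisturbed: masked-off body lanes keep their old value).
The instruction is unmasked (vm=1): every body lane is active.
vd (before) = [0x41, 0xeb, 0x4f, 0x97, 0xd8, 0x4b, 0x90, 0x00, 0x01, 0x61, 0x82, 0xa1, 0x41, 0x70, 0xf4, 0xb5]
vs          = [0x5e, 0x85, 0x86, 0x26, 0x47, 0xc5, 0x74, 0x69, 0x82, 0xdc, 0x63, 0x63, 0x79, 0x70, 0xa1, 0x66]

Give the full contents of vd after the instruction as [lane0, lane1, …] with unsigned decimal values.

vd = [64, 129, 6, 6, 64, 65, 16, 0, 0, 64, 2, 33, 65, 112, 18446744073709551615, 18446744073709551615]

VLMAX = VLEN×LMUL/SEW = 256×4/64 = 16
vl = min(AVL, VLMAX) = min(14, 16) = 14
[0] and(0x41,0x5e) = 0x40
[1] and(0xeb,0x85) = 0x81
[2] and(0x4f,0x86) = 0x06
[3] and(0x97,0x26) = 0x06
[4] and(0xd8,0x47) = 0x40
[5] and(0x4b,0xc5) = 0x41
[6] and(0x90,0x74) = 0x10
[7] and(0x00,0x69) = 0x00
[8] and(0x01,0x82) = 0x00
[9] and(0x61,0xdc) = 0x40
[10] and(0x82,0x63) = 0x02
[11] and(0xa1,0x63) = 0x21
[12] and(0x41,0x79) = 0x41
[13] and(0x70,0x70) = 0x70
[14] tail/ones = 0xffffffffffffffff
[15] tail/ones = 0xffffffffffffffff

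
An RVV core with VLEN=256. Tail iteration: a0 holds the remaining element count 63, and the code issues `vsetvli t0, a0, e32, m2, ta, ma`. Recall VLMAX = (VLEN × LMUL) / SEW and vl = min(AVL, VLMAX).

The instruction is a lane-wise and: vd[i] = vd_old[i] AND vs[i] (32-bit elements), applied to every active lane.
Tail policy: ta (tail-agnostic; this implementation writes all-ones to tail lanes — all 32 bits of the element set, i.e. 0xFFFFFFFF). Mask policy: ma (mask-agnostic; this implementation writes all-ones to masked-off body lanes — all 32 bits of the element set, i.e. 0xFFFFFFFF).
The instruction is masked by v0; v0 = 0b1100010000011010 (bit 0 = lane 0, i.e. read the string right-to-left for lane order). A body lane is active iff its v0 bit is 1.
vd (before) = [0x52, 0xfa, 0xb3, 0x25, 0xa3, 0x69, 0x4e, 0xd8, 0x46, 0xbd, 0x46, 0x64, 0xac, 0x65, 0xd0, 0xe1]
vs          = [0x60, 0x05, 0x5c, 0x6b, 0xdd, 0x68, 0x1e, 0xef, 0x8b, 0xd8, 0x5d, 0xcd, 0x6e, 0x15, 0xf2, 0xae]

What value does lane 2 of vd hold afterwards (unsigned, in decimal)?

vd[2] = 4294967295

VLMAX = VLEN×LMUL/SEW = 256×2/32 = 16
vl = min(AVL, VLMAX) = min(63, 16) = 16
  i=0: mask-off/ones → 4294967295
  i=1: and(0xfa,0x05) → 0
  i=2: mask-off/ones → 4294967295
  i=3: and(0x25,0x6b) → 33
  i=4: and(0xa3,0xdd) → 129
  i=5: mask-off/ones → 4294967295
  i=6: mask-off/ones → 4294967295
  i=7: mask-off/ones → 4294967295
  i=8: mask-off/ones → 4294967295
  i=9: mask-off/ones → 4294967295
  i=10: and(0x46,0x5d) → 68
  i=11: mask-off/ones → 4294967295
  i=12: mask-off/ones → 4294967295
  i=13: mask-off/ones → 4294967295
  i=14: and(0xd0,0xf2) → 208
  i=15: and(0xe1,0xae) → 160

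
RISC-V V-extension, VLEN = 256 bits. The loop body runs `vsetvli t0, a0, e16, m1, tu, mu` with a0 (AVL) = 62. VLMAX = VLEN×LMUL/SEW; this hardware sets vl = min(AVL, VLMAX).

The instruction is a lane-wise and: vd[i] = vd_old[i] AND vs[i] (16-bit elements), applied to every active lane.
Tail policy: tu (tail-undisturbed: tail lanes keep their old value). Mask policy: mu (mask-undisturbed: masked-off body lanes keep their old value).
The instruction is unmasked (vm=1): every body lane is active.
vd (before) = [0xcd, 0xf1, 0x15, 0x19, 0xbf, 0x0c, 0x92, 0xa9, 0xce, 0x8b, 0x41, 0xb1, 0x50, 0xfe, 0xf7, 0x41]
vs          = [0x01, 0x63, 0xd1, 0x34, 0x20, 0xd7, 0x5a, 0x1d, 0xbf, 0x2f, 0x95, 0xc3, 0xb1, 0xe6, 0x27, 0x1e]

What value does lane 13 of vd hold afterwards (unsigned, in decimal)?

vd[13] = 230

VLMAX = VLEN×LMUL/SEW = 256×1/16 = 16
vl ← min(62, 16) = 16
[0] and(0xcd,0x01) = 0x01
[1] and(0xf1,0x63) = 0x61
[2] and(0x15,0xd1) = 0x11
[3] and(0x19,0x34) = 0x10
[4] and(0xbf,0x20) = 0x20
[5] and(0x0c,0xd7) = 0x04
[6] and(0x92,0x5a) = 0x12
[7] and(0xa9,0x1d) = 0x09
[8] and(0xce,0xbf) = 0x8e
[9] and(0x8b,0x2f) = 0x0b
[10] and(0x41,0x95) = 0x01
[11] and(0xb1,0xc3) = 0x81
[12] and(0x50,0xb1) = 0x10
[13] and(0xfe,0xe6) = 0xe6
[14] and(0xf7,0x27) = 0x27
[15] and(0x41,0x1e) = 0x00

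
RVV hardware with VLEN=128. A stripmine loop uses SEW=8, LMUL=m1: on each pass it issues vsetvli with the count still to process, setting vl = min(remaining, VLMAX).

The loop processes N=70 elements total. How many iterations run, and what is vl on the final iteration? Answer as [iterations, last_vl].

[iterations, last_vl] = [5, 6]

VLMAX = VLEN×LMUL/SEW = 128×1/8 = 16
iterations = ceil(70/16) = 5; final-pass vl = 6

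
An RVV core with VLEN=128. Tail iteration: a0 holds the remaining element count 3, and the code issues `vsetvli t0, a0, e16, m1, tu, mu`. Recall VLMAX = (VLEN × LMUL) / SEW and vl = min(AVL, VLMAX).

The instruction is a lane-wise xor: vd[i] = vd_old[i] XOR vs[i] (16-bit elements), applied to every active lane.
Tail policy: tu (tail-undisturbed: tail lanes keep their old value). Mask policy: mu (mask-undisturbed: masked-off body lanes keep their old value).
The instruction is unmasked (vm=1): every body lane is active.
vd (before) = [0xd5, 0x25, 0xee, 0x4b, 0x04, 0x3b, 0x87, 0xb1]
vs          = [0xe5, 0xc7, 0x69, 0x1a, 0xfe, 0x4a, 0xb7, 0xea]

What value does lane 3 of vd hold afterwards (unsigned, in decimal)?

VLMAX = VLEN×LMUL/SEW = 128×1/16 = 8
AVL=3 ≤ VLMAX=8, so vl = 3
lane  0: xor(0xd5,0xe5) ⇒ 0x30
lane  1: xor(0x25,0xc7) ⇒ 0xe2
lane  2: xor(0xee,0x69) ⇒ 0x87
lane  3: tail/keep ⇒ 0x4b
lane  4: tail/keep ⇒ 0x04
lane  5: tail/keep ⇒ 0x3b
lane  6: tail/keep ⇒ 0x87
lane  7: tail/keep ⇒ 0xb1

vd[3] = 75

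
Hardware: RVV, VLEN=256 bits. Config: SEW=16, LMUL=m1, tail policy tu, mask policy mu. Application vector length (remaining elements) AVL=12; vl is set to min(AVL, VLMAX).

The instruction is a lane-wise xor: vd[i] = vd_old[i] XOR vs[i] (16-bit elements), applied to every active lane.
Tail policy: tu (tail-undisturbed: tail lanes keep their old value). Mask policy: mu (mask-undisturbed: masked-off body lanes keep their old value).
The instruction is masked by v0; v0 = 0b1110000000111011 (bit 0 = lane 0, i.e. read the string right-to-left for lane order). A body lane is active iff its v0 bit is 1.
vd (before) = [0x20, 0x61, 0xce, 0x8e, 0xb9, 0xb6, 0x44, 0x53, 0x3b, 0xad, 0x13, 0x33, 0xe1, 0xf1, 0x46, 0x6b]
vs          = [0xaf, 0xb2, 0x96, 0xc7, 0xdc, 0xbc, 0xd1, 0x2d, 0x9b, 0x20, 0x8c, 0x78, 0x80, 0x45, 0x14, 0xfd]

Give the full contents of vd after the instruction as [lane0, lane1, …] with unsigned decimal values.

lanes per group: 256·1/16 = 16
AVL=12 ≤ VLMAX=16, so vl = 12
[0] xor(0x20,0xaf) = 0x8f
[1] xor(0x61,0xb2) = 0xd3
[2] mask-off/keep = 0xce
[3] xor(0x8e,0xc7) = 0x49
[4] xor(0xb9,0xdc) = 0x65
[5] xor(0xb6,0xbc) = 0x0a
[6] mask-off/keep = 0x44
[7] mask-off/keep = 0x53
[8] mask-off/keep = 0x3b
[9] mask-off/keep = 0xad
[10] mask-off/keep = 0x13
[11] mask-off/keep = 0x33
[12] tail/keep = 0xe1
[13] tail/keep = 0xf1
[14] tail/keep = 0x46
[15] tail/keep = 0x6b

vd = [143, 211, 206, 73, 101, 10, 68, 83, 59, 173, 19, 51, 225, 241, 70, 107]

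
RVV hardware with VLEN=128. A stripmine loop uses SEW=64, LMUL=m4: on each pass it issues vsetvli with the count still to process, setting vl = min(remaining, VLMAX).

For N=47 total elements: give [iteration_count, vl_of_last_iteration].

[iterations, last_vl] = [6, 7]

VLMAX = VLEN×LMUL/SEW = 128×4/64 = 8
iterations = ceil(47/8) = 6; final-pass vl = 7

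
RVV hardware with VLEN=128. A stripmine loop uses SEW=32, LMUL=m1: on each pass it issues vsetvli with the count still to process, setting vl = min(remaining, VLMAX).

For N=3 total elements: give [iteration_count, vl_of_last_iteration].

VLMAX = (128 × 1) / 32 = 4 lanes
3 elements at 4/iter → 1 passes, remainder 3 on the last

[iterations, last_vl] = [1, 3]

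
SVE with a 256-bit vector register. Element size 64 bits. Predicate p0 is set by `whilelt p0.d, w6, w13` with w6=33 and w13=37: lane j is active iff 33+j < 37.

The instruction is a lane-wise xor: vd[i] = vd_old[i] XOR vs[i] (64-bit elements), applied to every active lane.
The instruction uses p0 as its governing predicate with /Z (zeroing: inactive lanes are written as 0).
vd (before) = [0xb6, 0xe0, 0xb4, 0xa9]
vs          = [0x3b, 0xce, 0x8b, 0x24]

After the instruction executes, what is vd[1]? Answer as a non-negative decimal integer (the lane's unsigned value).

256-bit reg / 64-bit elem → 4 lanes
p0[j] = (33+j < 37); true for j=0..3 → 4 lanes set
lane  0: xor(0xb6,0x3b) ⇒ 0x8d
lane  1: xor(0xe0,0xce) ⇒ 0x2e
lane  2: xor(0xb4,0x8b) ⇒ 0x3f
lane  3: xor(0xa9,0x24) ⇒ 0x8d

vd[1] = 46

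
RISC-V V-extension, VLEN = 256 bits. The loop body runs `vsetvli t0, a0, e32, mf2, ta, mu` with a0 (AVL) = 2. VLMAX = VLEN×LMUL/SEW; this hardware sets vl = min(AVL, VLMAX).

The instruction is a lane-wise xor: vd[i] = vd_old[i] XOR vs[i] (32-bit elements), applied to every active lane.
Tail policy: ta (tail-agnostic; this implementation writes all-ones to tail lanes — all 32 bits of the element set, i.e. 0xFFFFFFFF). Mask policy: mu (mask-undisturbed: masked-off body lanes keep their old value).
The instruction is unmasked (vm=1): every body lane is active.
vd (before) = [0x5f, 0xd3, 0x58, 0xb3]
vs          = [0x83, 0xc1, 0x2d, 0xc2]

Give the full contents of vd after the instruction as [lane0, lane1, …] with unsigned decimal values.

VLMAX = (256 × 1/2) / 32 = 4 lanes
AVL=2 ≤ VLMAX=4, so vl = 2
lane  0: xor(0x5f,0x83) ⇒ 0xdc
lane  1: xor(0xd3,0xc1) ⇒ 0x12
lane  2: tail/ones ⇒ 0xffffffff
lane  3: tail/ones ⇒ 0xffffffff

vd = [220, 18, 4294967295, 4294967295]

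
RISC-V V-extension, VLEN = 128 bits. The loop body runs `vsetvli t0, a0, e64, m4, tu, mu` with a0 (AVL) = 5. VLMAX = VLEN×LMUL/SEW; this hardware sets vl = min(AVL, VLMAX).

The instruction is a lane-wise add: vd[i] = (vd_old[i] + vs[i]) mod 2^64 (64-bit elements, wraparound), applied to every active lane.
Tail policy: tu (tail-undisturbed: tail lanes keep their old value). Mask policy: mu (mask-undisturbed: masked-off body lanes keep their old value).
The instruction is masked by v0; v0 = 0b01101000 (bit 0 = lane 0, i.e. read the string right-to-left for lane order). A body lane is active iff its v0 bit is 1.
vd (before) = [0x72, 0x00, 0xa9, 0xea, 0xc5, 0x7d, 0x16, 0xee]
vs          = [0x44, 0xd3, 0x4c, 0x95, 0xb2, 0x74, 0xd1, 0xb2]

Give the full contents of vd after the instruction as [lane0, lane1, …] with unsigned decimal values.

VLMAX = VLEN×LMUL/SEW = 128×4/64 = 8
vl ← min(5, 8) = 5
[0] mask-off/keep = 0x72
[1] mask-off/keep = 0x00
[2] mask-off/keep = 0xa9
[3] add(0xea,0x95) = 0x17f
[4] mask-off/keep = 0xc5
[5] tail/keep = 0x7d
[6] tail/keep = 0x16
[7] tail/keep = 0xee

vd = [114, 0, 169, 383, 197, 125, 22, 238]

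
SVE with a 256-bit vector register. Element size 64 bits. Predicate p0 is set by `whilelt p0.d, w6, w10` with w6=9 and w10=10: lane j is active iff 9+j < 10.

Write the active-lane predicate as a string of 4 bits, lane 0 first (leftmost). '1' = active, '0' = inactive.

256-bit reg / 64-bit elem → 4 lanes
whilelt: lane j active iff 9+j < 10 → j < 1 → 1 active
bits (lane 0 leftmost): 1000

predicate = 1000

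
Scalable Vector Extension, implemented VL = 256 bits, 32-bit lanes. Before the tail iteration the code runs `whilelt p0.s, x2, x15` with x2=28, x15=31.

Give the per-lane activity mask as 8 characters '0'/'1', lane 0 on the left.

predicate = 11100000

register lanes = 256/32 = 8
active while 28+j < 31, i.e. j ∈ [0,3) capped at 8 ⇒ 3
bits (lane 0 leftmost): 11100000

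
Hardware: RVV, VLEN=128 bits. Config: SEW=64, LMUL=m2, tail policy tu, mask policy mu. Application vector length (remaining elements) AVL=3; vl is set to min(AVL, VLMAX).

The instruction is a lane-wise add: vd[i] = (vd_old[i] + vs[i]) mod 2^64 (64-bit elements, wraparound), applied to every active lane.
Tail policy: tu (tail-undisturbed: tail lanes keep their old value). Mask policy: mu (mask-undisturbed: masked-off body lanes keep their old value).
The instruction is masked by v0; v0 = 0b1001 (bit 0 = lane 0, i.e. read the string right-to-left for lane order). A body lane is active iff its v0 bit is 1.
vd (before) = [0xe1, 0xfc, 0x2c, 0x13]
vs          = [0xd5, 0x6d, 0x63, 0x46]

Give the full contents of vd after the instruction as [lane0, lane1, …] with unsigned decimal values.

VLMAX = (128 × 2) / 64 = 4 lanes
vl ← min(3, 4) = 3
lane  0: add(0xe1,0xd5) ⇒ 0x1b6
lane  1: mask-off/keep ⇒ 0xfc
lane  2: mask-off/keep ⇒ 0x2c
lane  3: tail/keep ⇒ 0x13

vd = [438, 252, 44, 19]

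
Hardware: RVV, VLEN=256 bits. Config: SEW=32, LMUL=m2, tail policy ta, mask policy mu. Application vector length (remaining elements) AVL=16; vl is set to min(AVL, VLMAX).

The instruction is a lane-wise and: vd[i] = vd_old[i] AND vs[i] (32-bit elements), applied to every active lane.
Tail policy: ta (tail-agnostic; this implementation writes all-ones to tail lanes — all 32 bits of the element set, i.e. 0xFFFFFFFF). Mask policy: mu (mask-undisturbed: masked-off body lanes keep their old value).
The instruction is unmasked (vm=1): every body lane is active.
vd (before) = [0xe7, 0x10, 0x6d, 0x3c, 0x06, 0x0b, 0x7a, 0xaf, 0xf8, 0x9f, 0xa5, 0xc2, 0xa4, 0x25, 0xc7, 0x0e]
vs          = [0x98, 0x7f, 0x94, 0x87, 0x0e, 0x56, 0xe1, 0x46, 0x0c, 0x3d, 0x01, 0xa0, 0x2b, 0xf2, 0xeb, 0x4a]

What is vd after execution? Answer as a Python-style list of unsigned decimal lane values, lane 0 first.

vd = [128, 16, 4, 4, 6, 2, 96, 6, 8, 29, 1, 128, 32, 32, 195, 10]

lanes per group: 256·2/32 = 16
AVL=16 ≤ VLMAX=16, so vl = 16
vd[0] and(0xe7,0x98) -> 0x80
vd[1] and(0x10,0x7f) -> 0x10
vd[2] and(0x6d,0x94) -> 0x04
vd[3] and(0x3c,0x87) -> 0x04
vd[4] and(0x06,0x0e) -> 0x06
vd[5] and(0x0b,0x56) -> 0x02
vd[6] and(0x7a,0xe1) -> 0x60
vd[7] and(0xaf,0x46) -> 0x06
vd[8] and(0xf8,0x0c) -> 0x08
vd[9] and(0x9f,0x3d) -> 0x1d
vd[10] and(0xa5,0x01) -> 0x01
vd[11] and(0xc2,0xa0) -> 0x80
vd[12] and(0xa4,0x2b) -> 0x20
vd[13] and(0x25,0xf2) -> 0x20
vd[14] and(0xc7,0xeb) -> 0xc3
vd[15] and(0x0e,0x4a) -> 0x0a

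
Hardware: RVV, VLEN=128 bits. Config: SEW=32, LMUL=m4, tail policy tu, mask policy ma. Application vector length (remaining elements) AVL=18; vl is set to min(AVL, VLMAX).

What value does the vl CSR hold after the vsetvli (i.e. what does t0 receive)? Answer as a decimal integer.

VLMAX = (128 × 4) / 32 = 16 lanes
vl = min(AVL, VLMAX) = min(18, 16) = 16

vl = 16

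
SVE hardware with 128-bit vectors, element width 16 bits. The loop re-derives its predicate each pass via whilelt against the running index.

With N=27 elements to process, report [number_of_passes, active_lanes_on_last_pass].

[iterations, last_vl] = [4, 3]

register lanes = 128/16 = 8
27 elements at 8/iter → 4 passes, remainder 3 on the last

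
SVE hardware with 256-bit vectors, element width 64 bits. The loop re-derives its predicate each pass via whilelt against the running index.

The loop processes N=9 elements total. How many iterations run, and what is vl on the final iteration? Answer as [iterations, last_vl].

[iterations, last_vl] = [3, 1]

register lanes = 256/64 = 4
9 elements at 4/iter → 3 passes, remainder 1 on the last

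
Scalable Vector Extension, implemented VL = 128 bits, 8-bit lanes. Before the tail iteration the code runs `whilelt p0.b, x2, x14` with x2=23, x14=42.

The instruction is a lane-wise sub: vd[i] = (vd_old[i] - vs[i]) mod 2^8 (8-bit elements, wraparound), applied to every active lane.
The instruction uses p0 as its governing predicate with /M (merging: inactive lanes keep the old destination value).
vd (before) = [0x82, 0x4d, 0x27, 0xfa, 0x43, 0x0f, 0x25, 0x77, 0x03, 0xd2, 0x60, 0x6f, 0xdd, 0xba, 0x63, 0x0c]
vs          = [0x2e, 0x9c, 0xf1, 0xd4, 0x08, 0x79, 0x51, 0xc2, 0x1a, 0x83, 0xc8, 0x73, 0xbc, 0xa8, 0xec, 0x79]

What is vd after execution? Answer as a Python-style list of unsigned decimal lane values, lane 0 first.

register lanes = 128/8 = 16
whilelt: lane j active iff 23+j < 42 → j < 19 → 16 active
lane  0: sub(0x82,0x2e) ⇒ 0x54
lane  1: sub(0x4d,0x9c) ⇒ 0xb1
lane  2: sub(0x27,0xf1) ⇒ 0x36
lane  3: sub(0xfa,0xd4) ⇒ 0x26
lane  4: sub(0x43,0x08) ⇒ 0x3b
lane  5: sub(0x0f,0x79) ⇒ 0x96
lane  6: sub(0x25,0x51) ⇒ 0xd4
lane  7: sub(0x77,0xc2) ⇒ 0xb5
lane  8: sub(0x03,0x1a) ⇒ 0xe9
lane  9: sub(0xd2,0x83) ⇒ 0x4f
lane 10: sub(0x60,0xc8) ⇒ 0x98
lane 11: sub(0x6f,0x73) ⇒ 0xfc
lane 12: sub(0xdd,0xbc) ⇒ 0x21
lane 13: sub(0xba,0xa8) ⇒ 0x12
lane 14: sub(0x63,0xec) ⇒ 0x77
lane 15: sub(0x0c,0x79) ⇒ 0x93

vd = [84, 177, 54, 38, 59, 150, 212, 181, 233, 79, 152, 252, 33, 18, 119, 147]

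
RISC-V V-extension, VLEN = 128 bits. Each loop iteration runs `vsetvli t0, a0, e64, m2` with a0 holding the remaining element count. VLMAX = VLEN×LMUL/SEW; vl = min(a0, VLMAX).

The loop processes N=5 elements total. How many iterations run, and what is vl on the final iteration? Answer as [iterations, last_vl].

[iterations, last_vl] = [2, 1]

VLMAX = VLEN×LMUL/SEW = 128×2/64 = 4
N=5: ⌈5/4⌉ = 2 iters; last vl = 5 − 1×4 = 1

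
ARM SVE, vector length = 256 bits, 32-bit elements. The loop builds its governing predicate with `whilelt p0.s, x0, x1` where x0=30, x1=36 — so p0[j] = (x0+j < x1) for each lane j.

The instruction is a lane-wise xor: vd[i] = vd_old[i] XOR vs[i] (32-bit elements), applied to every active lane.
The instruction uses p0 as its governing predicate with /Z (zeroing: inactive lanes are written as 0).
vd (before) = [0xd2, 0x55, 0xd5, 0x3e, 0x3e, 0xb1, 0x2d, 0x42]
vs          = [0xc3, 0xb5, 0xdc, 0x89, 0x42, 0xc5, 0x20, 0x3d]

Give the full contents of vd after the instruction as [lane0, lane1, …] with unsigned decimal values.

vd = [17, 224, 9, 183, 124, 116, 0, 0]

register lanes = 256/32 = 8
active while 30+j < 36, i.e. j ∈ [0,6) capped at 8 ⇒ 6
[0] xor(0xd2,0xc3) = 0x11
[1] xor(0x55,0xb5) = 0xe0
[2] xor(0xd5,0xdc) = 0x09
[3] xor(0x3e,0x89) = 0xb7
[4] xor(0x3e,0x42) = 0x7c
[5] xor(0xb1,0xc5) = 0x74
[6] tail/zero = 0x00
[7] tail/zero = 0x00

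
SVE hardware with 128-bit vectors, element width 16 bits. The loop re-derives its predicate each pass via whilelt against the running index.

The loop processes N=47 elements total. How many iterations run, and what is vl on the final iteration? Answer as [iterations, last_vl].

[iterations, last_vl] = [6, 7]

128-bit reg / 16-bit elem → 8 lanes
iterations = ceil(47/8) = 6; final-pass vl = 7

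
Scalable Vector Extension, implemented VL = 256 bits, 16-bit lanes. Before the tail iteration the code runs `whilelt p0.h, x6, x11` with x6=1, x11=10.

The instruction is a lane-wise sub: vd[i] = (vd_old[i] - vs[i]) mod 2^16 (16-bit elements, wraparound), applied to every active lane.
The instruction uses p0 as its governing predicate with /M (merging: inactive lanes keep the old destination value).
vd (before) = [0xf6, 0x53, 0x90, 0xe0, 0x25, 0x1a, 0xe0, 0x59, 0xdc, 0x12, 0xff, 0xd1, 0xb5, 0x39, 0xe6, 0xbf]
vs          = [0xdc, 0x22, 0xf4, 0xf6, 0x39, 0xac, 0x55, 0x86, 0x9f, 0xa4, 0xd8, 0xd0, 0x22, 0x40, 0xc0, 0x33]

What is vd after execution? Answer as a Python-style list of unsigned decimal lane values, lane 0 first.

vd = [26, 49, 65436, 65514, 65516, 65390, 139, 65491, 61, 18, 255, 209, 181, 57, 230, 191]

256-bit reg / 16-bit elem → 16 lanes
p0[j] = (1+j < 10); true for j=0..8 → 9 lanes set
lane  0: sub(0xf6,0xdc) ⇒ 0x1a
lane  1: sub(0x53,0x22) ⇒ 0x31
lane  2: sub(0x90,0xf4) ⇒ 0xff9c
lane  3: sub(0xe0,0xf6) ⇒ 0xffea
lane  4: sub(0x25,0x39) ⇒ 0xffec
lane  5: sub(0x1a,0xac) ⇒ 0xff6e
lane  6: sub(0xe0,0x55) ⇒ 0x8b
lane  7: sub(0x59,0x86) ⇒ 0xffd3
lane  8: sub(0xdc,0x9f) ⇒ 0x3d
lane  9: tail/keep ⇒ 0x12
lane 10: tail/keep ⇒ 0xff
lane 11: tail/keep ⇒ 0xd1
lane 12: tail/keep ⇒ 0xb5
lane 13: tail/keep ⇒ 0x39
lane 14: tail/keep ⇒ 0xe6
lane 15: tail/keep ⇒ 0xbf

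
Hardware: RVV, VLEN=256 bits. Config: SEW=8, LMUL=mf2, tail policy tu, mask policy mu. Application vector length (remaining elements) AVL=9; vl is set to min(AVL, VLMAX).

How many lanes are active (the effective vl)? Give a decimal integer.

VLMAX = VLEN×LMUL/SEW = 256×1/2/8 = 16
vl ← min(9, 16) = 9

vl = 9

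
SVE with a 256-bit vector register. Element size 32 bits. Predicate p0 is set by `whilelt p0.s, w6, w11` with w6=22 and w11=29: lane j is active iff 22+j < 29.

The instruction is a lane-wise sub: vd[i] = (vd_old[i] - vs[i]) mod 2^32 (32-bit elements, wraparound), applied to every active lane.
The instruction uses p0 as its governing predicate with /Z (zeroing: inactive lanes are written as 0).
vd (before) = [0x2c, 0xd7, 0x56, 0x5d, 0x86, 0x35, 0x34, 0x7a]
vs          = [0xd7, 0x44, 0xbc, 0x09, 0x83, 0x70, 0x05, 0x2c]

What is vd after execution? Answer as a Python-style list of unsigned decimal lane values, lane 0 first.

vd = [4294967125, 147, 4294967194, 84, 3, 4294967237, 47, 0]

lane count: 256 div 32 = 8
active while 22+j < 29, i.e. j ∈ [0,7) capped at 8 ⇒ 7
vd[0] sub(0x2c,0xd7) -> 0xffffff55
vd[1] sub(0xd7,0x44) -> 0x93
vd[2] sub(0x56,0xbc) -> 0xffffff9a
vd[3] sub(0x5d,0x09) -> 0x54
vd[4] sub(0x86,0x83) -> 0x03
vd[5] sub(0x35,0x70) -> 0xffffffc5
vd[6] sub(0x34,0x05) -> 0x2f
vd[7] tail/zero -> 0x00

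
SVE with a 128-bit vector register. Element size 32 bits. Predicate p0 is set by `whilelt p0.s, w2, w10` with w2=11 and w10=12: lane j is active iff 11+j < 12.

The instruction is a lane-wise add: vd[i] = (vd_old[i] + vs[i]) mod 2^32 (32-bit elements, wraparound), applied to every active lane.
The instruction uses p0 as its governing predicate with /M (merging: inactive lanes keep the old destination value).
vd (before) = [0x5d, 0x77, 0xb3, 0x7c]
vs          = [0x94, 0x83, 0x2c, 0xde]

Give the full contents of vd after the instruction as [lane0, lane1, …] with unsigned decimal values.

vd = [241, 119, 179, 124]

128-bit reg / 32-bit elem → 4 lanes
p0[j] = (11+j < 12); true for j=0..0 → 1 lanes set
  i=0: add(0x5d,0x94) → 241
  i=1: tail/keep → 119
  i=2: tail/keep → 179
  i=3: tail/keep → 124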